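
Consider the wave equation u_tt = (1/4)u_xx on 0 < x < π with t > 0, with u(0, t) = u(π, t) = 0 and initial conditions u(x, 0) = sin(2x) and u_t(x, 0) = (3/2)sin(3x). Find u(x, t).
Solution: Using separation of variables u = X(x)T(t):
Eigenfunctions: sin(nx), n = 1, 2, 3, ...
General solution: u(x, t) = Σ [A_n cos(n t/2) + B_n sin(n t/2)] sin(nx)
From u(x,0) = sin(2x): A_2=1. From u_t(x,0) = (3/2)sin(3x), using u_t(x,0) = Σ ω_n B_n sin(nx) with ω_n = n/2: B_3 = (3/2)/(3/2) = 1.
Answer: u(x, t) = sin(3t/2)sin(3x) + sin(2x)cos(t)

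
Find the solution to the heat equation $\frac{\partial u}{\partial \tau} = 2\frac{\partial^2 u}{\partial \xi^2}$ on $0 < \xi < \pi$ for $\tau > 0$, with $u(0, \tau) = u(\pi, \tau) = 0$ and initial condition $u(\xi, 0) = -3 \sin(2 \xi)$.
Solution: Using separation of variables $u = X(\xi)T(\tau)$:
Eigenfunctions: $\sin(n\xi)$, $n = 1, 2, 3, \ldots$
General solution: $u(\xi, \tau) = \sum c_n \sin(n\xi) e^{-2n^2 \tau}$
Matching $u(\xi,0) = -3 \sin(2 \xi)$ term by term: $c_2=-3$.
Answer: $u(\xi, \tau) = -3 e^{-8 \tau} \sin(2 \xi)$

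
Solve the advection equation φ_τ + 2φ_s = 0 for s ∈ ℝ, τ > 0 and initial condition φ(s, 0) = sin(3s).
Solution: By characteristics (ds/dτ = 2), φ(s,τ) = f(s - 2τ) with f = φ(·, 0).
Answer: φ(s, τ) = sin(3s - 6τ)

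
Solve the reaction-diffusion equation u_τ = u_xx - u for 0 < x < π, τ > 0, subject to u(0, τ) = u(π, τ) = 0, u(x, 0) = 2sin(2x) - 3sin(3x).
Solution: Substitute u = exp(-τ)w, i.e. w = exp(τ)u.
By the product rule, u_τ = exp(-τ)(w_τ - w), u_xx = exp(-τ)w_xx.
Substituting into the PDE and dividing by exp(-τ): w_τ - w = w_xx - w.
The lower-order terms cancel, leaving the standard heat equation w_τ = w_xx.
Initial data for w: w(x,0) = u(x,0) = 2sin(2x) - 3sin(3x). The boundary conditions carry over: w(0,τ) = w(π,τ) = 0.
Solve for w:
  Using separation of variables w = X(x)T(τ):
  Eigenfunctions: sin(nx), n = 1, 2, 3, ...
  General solution: w(x, τ) = Σ c_n sin(nx) exp(-n² τ)
  Matching w(x,0) = 2sin(2x) - 3sin(3x) term by term: c_2=2, c_3=-3.
Hence w(x,τ) = 2exp(-4τ)sin(2x) - 3exp(-9τ)sin(3x).
Transform back: u(x,τ) = exp(-τ)w(x,τ).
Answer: u(x, τ) = 2exp(-5τ)sin(2x) - 3exp(-10τ)sin(3x)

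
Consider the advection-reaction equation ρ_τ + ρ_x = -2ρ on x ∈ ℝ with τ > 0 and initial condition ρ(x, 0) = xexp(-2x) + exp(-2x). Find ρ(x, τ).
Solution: Substitute ρ = exp(-2x)u.
Then ρ_x = exp(-2x)(u_x - 2u), ρ_τ = exp(-2x)u_τ; substituting and dividing by exp(-2x), the lower-order terms cancel: u_τ + u_x = 0 (standard advection equation).
Data for u: u(x,0) = exp(2x)ρ(x,0) = x + 1.
By characteristics (dx/dτ = 1), u(x,τ) = f(x - τ) with f = u(·, 0).
So u(x,τ) = x - τ + 1, and ρ(x,τ) = exp(-2x)u(x,τ).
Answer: ρ(x, τ) = xexp(-2x) - τexp(-2x) + exp(-2x)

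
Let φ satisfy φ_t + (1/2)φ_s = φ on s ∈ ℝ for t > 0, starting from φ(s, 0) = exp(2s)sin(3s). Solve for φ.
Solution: Substitute φ = exp(2s)u, i.e. u = exp(-2s)φ.
By the product rule, φ_s = exp(2s)(u_s + 2u), φ_t = exp(2s)u_t.
Substituting into the PDE and dividing by exp(2s): u_t + (1/2)(u_s + 2u) = u.
The lower-order terms cancel, leaving the standard advection equation u_t + (1/2)u_s = 0.
Initial data for u: u(s,0) = exp(-2s)φ(s,0) = sin(3s).
Solve for u:
  By method of characteristics (waves move right with speed 1/2):
  Along characteristics s - (1/2)t = const, u is constant, so u(s,t) = f(s - (1/2)t) with f = u(·, 0).
Hence u(s,t) = sin(3s - 3t/2).
Transform back: φ(s,t) = exp(2s)u(s,t).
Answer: φ(s, t) = exp(2s)sin(3s - 3t/2)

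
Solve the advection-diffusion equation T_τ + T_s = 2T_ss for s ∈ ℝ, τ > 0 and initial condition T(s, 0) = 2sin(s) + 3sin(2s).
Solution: Change to a moving frame: let η = s - τ, σ = τ and write T(s,τ) = u(η,σ).
By the chain rule T_τ = u_σ - u_η, T_s = u_η, T_ss = u_ηη.
Then T_τ + T_s = u_σ: the advection term cancels and the PDE becomes the heat equation u_σ = 2u_ηη on η ∈ ℝ.
Initial data: u(η,0) = T(η,0) = 2sin(η) + 3sin(2η).
On η ∈ ℝ each mode satisfies (sin(nη))″ = -n² sin(nη), so exp(-2n²σ) sin(nη) solves the heat equation; by superposition u(η,σ) = Σ c_n exp(-2n²σ) sin(nη).
Reading off the coefficients: c_1=2, c_2=3, so u(η,σ) = 2exp(-2σ)sin(η) + 3exp(-8σ)sin(2η).
Substituting back η = s - τ, σ = τ: T(s,τ) = u(s - τ, τ).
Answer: T(s, τ) = 2exp(-2τ)sin(s - τ) + 3exp(-8τ)sin(2s - 2τ)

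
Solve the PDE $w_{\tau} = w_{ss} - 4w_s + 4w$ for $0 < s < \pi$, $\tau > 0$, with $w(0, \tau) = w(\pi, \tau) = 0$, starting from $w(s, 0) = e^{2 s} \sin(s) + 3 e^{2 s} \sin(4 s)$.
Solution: Substitute $w = e^{2s}u$, i.e. $u = e^{-2s}w$.
By the product rule, $w_s = e^{2s}(u_s + 2u)$, $w_{ss} = e^{2s}(u_{ss} + 4u_s + 4u)$, $w_{\tau} = e^{2s}u_{\tau}$.
Substituting into the PDE and dividing by $e^{2s}$: $u_{\tau} = (u_{ss} + 4u_s + 4u) - 4(u_s + 2u) + 4u$.
The lower-order terms cancel, leaving the standard heat equation $u_{\tau} = u_{ss}$.
Initial data for $u$: $u(s,0) = e^{-2s}w(s,0) = \sin(s) + 3 \sin(4 s)$. The boundary conditions carry over: $u(0,\tau) = u(\pi,\tau) = 0$.
Solve for $u$:
  Using separation of variables $u = X(s)T(\tau)$:
  Eigenfunctions: $\sin(ns)$, $n = 1, 2, 3, \ldots$
  General solution: $u(s, \tau) = \sum c_n \sin(ns) e^{-n^2 \tau}$
  Matching $u(s,0) = \sin(s) + 3 \sin(4 s)$ term by term: $c_1=1, c_4=3$.
Hence $u(s,\tau) = e^{-\tau} \sin(s) + 3 e^{-16 \tau} \sin(4 s)$.
Transform back: $w(s,\tau) = e^{2s}u(s,\tau)$.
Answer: $w(s, \tau) = e^{-\tau} e^{2 s} \sin(s) + 3 e^{-16 \tau} e^{2 s} \sin(4 s)$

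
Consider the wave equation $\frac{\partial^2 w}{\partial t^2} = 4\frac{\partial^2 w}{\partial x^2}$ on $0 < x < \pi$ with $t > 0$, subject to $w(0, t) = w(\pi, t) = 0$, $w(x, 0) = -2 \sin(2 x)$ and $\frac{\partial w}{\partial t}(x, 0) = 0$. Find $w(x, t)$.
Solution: Using separation of variables $w = X(x)T(t)$:
Eigenfunctions: $\sin(nx)$, $n = 1, 2, 3, \ldots$
General solution: $w(x, t) = \sum [A_n \cos(2n t) + B_n \sin(2n t)] \sin(nx)$
From $w(x,0) = -2 \sin(2 x)$: $A_2=-2$. From $w_t(x,0) = 0$: all $B_n = 0$.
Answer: $w(x, t) = -2 \sin(2 x) \cos(4 t)$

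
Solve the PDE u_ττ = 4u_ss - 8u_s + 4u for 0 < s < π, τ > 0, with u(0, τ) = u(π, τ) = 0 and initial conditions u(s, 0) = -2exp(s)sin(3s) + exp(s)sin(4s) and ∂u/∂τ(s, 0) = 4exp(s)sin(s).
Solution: Substitute u = exp(s)w.
Then u_s = exp(s)(w_s + w), u_ss = exp(s)(w_ss + 2w_s + w), u_ττ = exp(s)w_ττ; substituting and dividing by exp(s), the lower-order terms cancel: w_ττ = 4w_ss (standard wave equation).
Data for w: w(s,0) = exp(-s)u(s,0) = -2sin(3s) + sin(4s); w_τ(s,0) = exp(-s)u_τ(s,0) = 4sin(s). The boundary conditions carry over: w(0,τ) = w(π,τ) = 0.
Separating variables: w = Σ [A_n cos(ω_n τ) + B_n sin(ω_n τ)] sin(ns), ω_n = 2n. From ICs (B_n = velocity coefficient / ω_n): A_3=-2, A_4=1, B_1=2.
So w(s,τ) = 2sin(s)sin(2τ) - 2sin(3s)cos(6τ) + sin(4s)cos(8τ), and u(s,τ) = exp(s)w(s,τ).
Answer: u(s, τ) = 2exp(s)sin(s)sin(2τ) - 2exp(s)sin(3s)cos(6τ) + exp(s)sin(4s)cos(8τ)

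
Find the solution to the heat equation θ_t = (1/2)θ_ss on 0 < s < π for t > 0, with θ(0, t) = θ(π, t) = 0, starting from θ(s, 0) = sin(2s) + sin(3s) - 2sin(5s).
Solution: Separating variables: θ = Σ c_n exp(-n²t/2) sin(ns). From θ(s,0) = sin(2s) + sin(3s) - 2sin(5s): c_2=1, c_3=1, c_5=-2.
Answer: θ(s, t) = exp(-2t)sin(2s) + exp(-9t/2)sin(3s) - 2exp(-25t/2)sin(5s)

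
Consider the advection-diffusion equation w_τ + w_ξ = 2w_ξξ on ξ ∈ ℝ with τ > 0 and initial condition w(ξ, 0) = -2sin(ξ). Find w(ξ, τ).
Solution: Change to a moving frame: let η = ξ - τ, σ = τ and write w(ξ,τ) = u(η,σ).
By the chain rule w_τ = u_σ - u_η, w_ξ = u_η, w_ξξ = u_ηη.
Then w_τ + w_ξ = u_σ: the advection term cancels and the PDE becomes the heat equation u_σ = 2u_ηη on η ∈ ℝ.
Initial data: u(η,0) = w(η,0) = -2sin(η).
On η ∈ ℝ each mode satisfies (sin(nη))″ = -n² sin(nη), so exp(-2n²σ) sin(nη) solves the heat equation; by superposition u(η,σ) = Σ c_n exp(-2n²σ) sin(nη).
Reading off the coefficients: c_1=-2, so u(η,σ) = -2exp(-2σ)sin(η).
Substituting back η = ξ - τ, σ = τ: w(ξ,τ) = u(ξ - τ, τ).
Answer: w(ξ, τ) = -2exp(-2τ)sin(ξ - τ)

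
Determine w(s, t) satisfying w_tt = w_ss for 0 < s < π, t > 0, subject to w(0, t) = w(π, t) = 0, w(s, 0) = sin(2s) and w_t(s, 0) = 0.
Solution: Separating variables: w = Σ [A_n cos(ω_n t) + B_n sin(ω_n t)] sin(ns), ω_n = n. From ICs: A_2=1.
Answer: w(s, t) = sin(2s)cos(2t)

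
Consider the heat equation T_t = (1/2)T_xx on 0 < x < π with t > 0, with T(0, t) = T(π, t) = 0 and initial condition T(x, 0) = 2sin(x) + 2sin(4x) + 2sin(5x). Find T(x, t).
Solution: Using separation of variables T = X(x)G(t):
Eigenfunctions: sin(nx), n = 1, 2, 3, ...
General solution: T(x, t) = Σ c_n sin(nx) exp(-n² t/2)
Matching T(x,0) = 2sin(x) + 2sin(4x) + 2sin(5x) term by term: c_1=2, c_4=2, c_5=2.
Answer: T(x, t) = 2exp(-8t)sin(4x) + 2exp(-t/2)sin(x) + 2exp(-25t/2)sin(5x)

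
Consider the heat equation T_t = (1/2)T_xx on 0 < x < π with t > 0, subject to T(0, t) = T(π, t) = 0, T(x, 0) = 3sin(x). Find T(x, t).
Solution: Separating variables: T = Σ c_n exp(-n²t/2) sin(nx). From T(x,0) = 3sin(x): c_1=3.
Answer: T(x, t) = 3exp(-t/2)sin(x)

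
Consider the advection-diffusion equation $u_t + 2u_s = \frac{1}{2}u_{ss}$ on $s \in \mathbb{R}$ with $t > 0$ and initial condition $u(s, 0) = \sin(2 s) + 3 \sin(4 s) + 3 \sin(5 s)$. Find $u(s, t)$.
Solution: Moving frame: $\eta = s - 2t$, $\sigma = t$, $u = w(\eta,\sigma)$, so $u_t = w_{\sigma} - 2w_{\eta}$ and $u_{ss} = w_{\eta\eta}$.
Hence $u_t + 2u_s = w_{\sigma}$ and the PDE becomes the heat equation $w_{\sigma} = \frac{1}{2}w_{\eta\eta}$ on $\eta \in \mathbb{R}$.
Initial data: $w(\eta,0) = u(\eta,0) = \sin(2 \eta) + 3 \sin(4 \eta) + 3 \sin(5 \eta)$. Each mode $\sin(n\eta)$ decays as $e^{-n^2\sigma/2}$ on $\mathbb{R}$, so $w(\eta,\sigma) = \sum c_n e^{-n^2\sigma/2} \sin(n\eta)$ with $c_2=1, c_4=3, c_5=3$: $w(\eta,\sigma) = e^{-2 \sigma} \sin(2 \eta) + 3 e^{-8 \sigma} \sin(4 \eta) + 3 e^{-25 \sigma/2} \sin(5 \eta)$.
Substituting back: $u(s,t) = w(s - 2t, t)$.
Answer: $u(s, t) = e^{-2 t} \sin(2 s - 4 t) + 3 e^{-8 t} \sin(4 s - 8 t) + 3 e^{-25 t/2} \sin(5 s - 10 t)$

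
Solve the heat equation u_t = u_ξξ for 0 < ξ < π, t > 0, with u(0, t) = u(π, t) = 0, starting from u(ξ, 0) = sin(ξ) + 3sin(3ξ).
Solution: Separating variables: u = Σ c_n exp(-n²t) sin(nξ). From u(ξ,0) = sin(ξ) + 3sin(3ξ): c_1=1, c_3=3.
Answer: u(ξ, t) = exp(-t)sin(ξ) + 3exp(-9t)sin(3ξ)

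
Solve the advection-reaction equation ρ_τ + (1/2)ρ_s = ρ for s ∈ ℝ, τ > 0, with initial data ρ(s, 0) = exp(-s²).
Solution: Substitute ρ = exp(τ)u.
Then ρ_τ = exp(τ)(u_τ + u), ρ_s = exp(τ)u_s; substituting and dividing by exp(τ), the lower-order terms cancel: u_τ + (1/2)u_s = 0 (standard advection equation).
Data for u: u(s,0) = ρ(s,0) = exp(-s²).
By characteristics (ds/dτ = 1/2), u(s,τ) = f(s - (1/2)τ) with f = u(·, 0).
So u(s,τ) = exp(-(s - τ/2)²), and ρ(s,τ) = exp(τ)u(s,τ).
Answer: ρ(s, τ) = exp(τ)exp(-(s - τ/2)²)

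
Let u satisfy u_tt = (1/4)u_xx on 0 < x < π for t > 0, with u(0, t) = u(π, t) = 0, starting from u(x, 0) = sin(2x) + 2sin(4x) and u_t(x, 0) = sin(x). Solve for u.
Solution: Separating variables: u = Σ [A_n cos(ω_n t) + B_n sin(ω_n t)] sin(nx), ω_n = n/2. From ICs (B_n = velocity coefficient / ω_n): A_2=1, A_4=2, B_1=2.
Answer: u(x, t) = 2sin(t/2)sin(x) + sin(2x)cos(t) + 2sin(4x)cos(2t)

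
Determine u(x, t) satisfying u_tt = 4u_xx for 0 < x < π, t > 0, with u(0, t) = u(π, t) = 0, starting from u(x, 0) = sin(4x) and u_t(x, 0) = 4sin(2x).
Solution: Separating variables: u = Σ [A_n cos(ω_n t) + B_n sin(ω_n t)] sin(nx), ω_n = 2n. From ICs (B_n = velocity coefficient / ω_n): A_4=1, B_2=1.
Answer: u(x, t) = sin(4t)sin(2x) + sin(4x)cos(8t)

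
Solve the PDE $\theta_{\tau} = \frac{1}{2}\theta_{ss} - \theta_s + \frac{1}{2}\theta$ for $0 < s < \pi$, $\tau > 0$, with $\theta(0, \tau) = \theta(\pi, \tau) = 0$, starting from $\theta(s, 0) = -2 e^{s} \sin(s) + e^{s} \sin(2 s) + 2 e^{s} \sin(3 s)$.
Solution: Substitute $\theta = e^{s}u$.
Then $\theta_s = e^{s}(u_s + u)$, $\theta_{ss} = e^{s}(u_{ss} + 2u_s + u)$, $\theta_{\tau} = e^{s}u_{\tau}$; substituting and dividing by $e^{s}$, the lower-order terms cancel: $u_{\tau} = \frac{1}{2}u_{ss}$ (standard heat equation).
Data for $u$: $u(s,0) = e^{-s}\theta(s,0) = -2 \sin(s) + \sin(2 s) + 2 \sin(3 s)$. The boundary conditions carry over: $u(0,\tau) = u(\pi,\tau) = 0$.
Separating variables: $u = \sum c_n e^{-n^2\tau/2} \sin(ns)$. From $u(s,0) = -2 \sin(s) + \sin(2 s) + 2 \sin(3 s)$: $c_1=-2, c_2=1, c_3=2$.
So $u(s,\tau) = e^{-2 \tau} \sin(2 s) - 2 e^{-\tau/2} \sin(s) + 2 e^{-9 \tau/2} \sin(3 s)$, and $\theta(s,\tau) = e^{s}u(s,\tau)$.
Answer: $\theta(s, \tau) = e^{-2 \tau} e^{s} \sin(2 s) - 2 e^{-\tau/2} e^{s} \sin(s) + 2 e^{-9 \tau/2} e^{s} \sin(3 s)$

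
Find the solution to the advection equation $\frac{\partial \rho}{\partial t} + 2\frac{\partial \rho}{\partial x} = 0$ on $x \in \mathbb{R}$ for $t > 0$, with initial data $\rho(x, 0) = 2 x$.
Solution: By characteristics ($dx/dt = 2$), $\rho(x,t) = f(x - 2t)$ with $f = \rho( \cdot , 0)$.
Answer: $\rho(x, t) = -4 t + 2 x$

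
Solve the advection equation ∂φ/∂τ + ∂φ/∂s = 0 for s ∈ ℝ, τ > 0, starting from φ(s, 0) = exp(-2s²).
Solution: By characteristics (ds/dτ = 1), φ(s,τ) = f(s - τ) with f = φ(·, 0).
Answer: φ(s, τ) = exp(-2(s - τ)²)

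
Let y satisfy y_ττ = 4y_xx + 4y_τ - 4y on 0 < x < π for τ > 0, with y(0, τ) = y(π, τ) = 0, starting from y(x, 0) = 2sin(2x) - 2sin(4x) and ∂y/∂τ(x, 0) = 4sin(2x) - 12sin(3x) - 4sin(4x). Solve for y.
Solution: Substitute y = exp(2τ)u.
Then y_τ = exp(2τ)(u_τ + 2u), y_ττ = exp(2τ)(u_ττ + 4u_τ + 4u), y_xx = exp(2τ)u_xx; substituting and dividing by exp(2τ), the lower-order terms cancel: u_ττ = 4u_xx (standard wave equation).
Data for u: u(x,0) = y(x,0) = 2sin(2x) - 2sin(4x); u_τ(x,0) = y_τ(x,0) - 2y(x,0) = -12sin(3x). The boundary conditions carry over: u(0,τ) = u(π,τ) = 0.
Separating variables: u = Σ [A_n cos(ω_n τ) + B_n sin(ω_n τ)] sin(nx), ω_n = 2n. From ICs (B_n = velocity coefficient / ω_n): A_2=2, A_4=-2, B_3=-2.
So u(x,τ) = 2sin(2x)cos(4τ) - 2sin(3x)sin(6τ) - 2sin(4x)cos(8τ), and y(x,τ) = exp(2τ)u(x,τ).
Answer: y(x, τ) = 2exp(2τ)sin(2x)cos(4τ) - 2exp(2τ)sin(3x)sin(6τ) - 2exp(2τ)sin(4x)cos(8τ)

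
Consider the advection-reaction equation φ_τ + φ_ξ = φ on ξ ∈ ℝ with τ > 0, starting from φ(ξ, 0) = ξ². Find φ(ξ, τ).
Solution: Substitute φ = exp(τ)u.
Then φ_τ = exp(τ)(u_τ + u), φ_ξ = exp(τ)u_ξ; substituting and dividing by exp(τ), the lower-order terms cancel: u_τ + u_ξ = 0 (standard advection equation).
Data for u: u(ξ,0) = φ(ξ,0) = ξ².
By characteristics (dξ/dτ = 1), u(ξ,τ) = f(ξ - τ) with f = u(·, 0).
So u(ξ,τ) = ξ² - 2ξτ + τ², and φ(ξ,τ) = exp(τ)u(ξ,τ).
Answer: φ(ξ, τ) = ξ²exp(τ) - 2ξτexp(τ) + τ²exp(τ)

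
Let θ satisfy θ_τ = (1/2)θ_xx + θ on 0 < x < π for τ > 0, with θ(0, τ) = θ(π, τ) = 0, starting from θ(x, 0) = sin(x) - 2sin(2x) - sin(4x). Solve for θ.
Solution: Substitute θ = exp(τ)u.
Then θ_τ = exp(τ)(u_τ + u), θ_xx = exp(τ)u_xx; substituting and dividing by exp(τ), the lower-order terms cancel: u_τ = (1/2)u_xx (standard heat equation).
Data for u: u(x,0) = θ(x,0) = sin(x) - 2sin(2x) - sin(4x). The boundary conditions carry over: u(0,τ) = u(π,τ) = 0.
Separating variables: u = Σ c_n exp(-n²τ/2) sin(nx). From u(x,0) = sin(x) - 2sin(2x) - sin(4x): c_1=1, c_2=-2, c_4=-1.
So u(x,τ) = -2exp(-2τ)sin(2x) - exp(-8τ)sin(4x) + exp(-τ/2)sin(x), and θ(x,τ) = exp(τ)u(x,τ).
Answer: θ(x, τ) = exp(τ/2)sin(x) - 2exp(-τ)sin(2x) - exp(-7τ)sin(4x)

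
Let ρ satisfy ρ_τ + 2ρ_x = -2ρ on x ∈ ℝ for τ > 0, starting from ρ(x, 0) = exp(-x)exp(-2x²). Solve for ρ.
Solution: Substitute ρ = exp(-x)u, i.e. u = exp(x)ρ.
By the product rule, ρ_x = exp(-x)(u_x - u), ρ_τ = exp(-x)u_τ.
Substituting into the PDE and dividing by exp(-x): u_τ + 2(u_x - u) = -2u.
The lower-order terms cancel, leaving the standard advection equation u_τ + 2u_x = 0.
Initial data for u: u(x,0) = exp(x)ρ(x,0) = exp(-2x²).
Solve for u:
  By method of characteristics (waves move right with speed 2):
  Along characteristics x - 2τ = const, u is constant, so u(x,τ) = f(x - 2τ) with f = u(·, 0).
Hence u(x,τ) = exp(-2(x - 2τ)²).
Transform back: ρ(x,τ) = exp(-x)u(x,τ).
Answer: ρ(x, τ) = exp(-x)exp(-2(x - 2τ)²)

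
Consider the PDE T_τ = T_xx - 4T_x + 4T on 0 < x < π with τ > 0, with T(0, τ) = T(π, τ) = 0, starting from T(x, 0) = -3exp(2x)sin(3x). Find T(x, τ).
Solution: Substitute T = exp(2x)u, i.e. u = exp(-2x)T.
By the product rule, T_x = exp(2x)(u_x + 2u), T_xx = exp(2x)(u_xx + 4u_x + 4u), T_τ = exp(2x)u_τ.
Substituting into the PDE and dividing by exp(2x): u_τ = (u_xx + 4u_x + 4u) - 4(u_x + 2u) + 4u.
The lower-order terms cancel, leaving the standard heat equation u_τ = u_xx.
Initial data for u: u(x,0) = exp(-2x)T(x,0) = -3sin(3x). The boundary conditions carry over: u(0,τ) = u(π,τ) = 0.
Solve for u:
  Using separation of variables u = X(x)G(τ):
  Eigenfunctions: sin(nx), n = 1, 2, 3, ...
  General solution: u(x, τ) = Σ c_n sin(nx) exp(-n² τ)
  Matching u(x,0) = -3sin(3x) term by term: c_3=-3.
Hence u(x,τ) = -3exp(-9τ)sin(3x).
Transform back: T(x,τ) = exp(2x)u(x,τ).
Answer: T(x, τ) = -3exp(2x)exp(-9τ)sin(3x)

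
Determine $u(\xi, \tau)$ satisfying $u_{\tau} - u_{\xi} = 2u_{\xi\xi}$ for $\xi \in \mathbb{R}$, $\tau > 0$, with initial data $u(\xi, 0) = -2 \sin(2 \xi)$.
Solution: Moving frame: $\eta = \xi + \tau$, $\sigma = \tau$, $u = w(\eta,\sigma)$, so $u_{\tau} = w_{\sigma} + w_{\eta}$ and $u_{\xi\xi} = w_{\eta\eta}$.
Hence $u_{\tau} - u_{\xi} = w_{\sigma}$ and the PDE becomes the heat equation $w_{\sigma} = 2w_{\eta\eta}$ on $\eta \in \mathbb{R}$.
Initial data: $w(\eta,0) = u(\eta,0) = -2 \sin(2 \eta)$. Each mode $\sin(n\eta)$ decays as $e^{-2n^2\sigma}$ on $\mathbb{R}$, so $w(\eta,\sigma) = \sum c_n e^{-2n^2\sigma} \sin(n\eta)$ with $c_2=-2$: $w(\eta,\sigma) = -2 e^{-8 \sigma} \sin(2 \eta)$.
Substituting back: $u(\xi,\tau) = w(\xi + \tau, \tau)$.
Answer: $u(\xi, \tau) = -2 e^{-8 \tau} \sin(2 \tau + 2 \xi)$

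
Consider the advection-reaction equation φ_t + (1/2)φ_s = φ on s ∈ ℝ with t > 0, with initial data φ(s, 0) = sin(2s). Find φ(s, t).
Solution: Substitute φ = exp(t)u, i.e. u = exp(-t)φ.
By the product rule, φ_t = exp(t)(u_t + u), φ_s = exp(t)u_s.
Substituting into the PDE and dividing by exp(t): u_t + u + (1/2)u_s = u.
The lower-order terms cancel, leaving the standard advection equation u_t + (1/2)u_s = 0.
Initial data for u: u(s,0) = φ(s,0) = sin(2s).
Solve for u:
  By method of characteristics (waves move right with speed 1/2):
  Along characteristics s - (1/2)t = const, u is constant, so u(s,t) = f(s - (1/2)t) with f = u(·, 0).
Hence u(s,t) = sin(2s - t).
Transform back: φ(s,t) = exp(t)u(s,t).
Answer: φ(s, t) = exp(t)sin(2s - t)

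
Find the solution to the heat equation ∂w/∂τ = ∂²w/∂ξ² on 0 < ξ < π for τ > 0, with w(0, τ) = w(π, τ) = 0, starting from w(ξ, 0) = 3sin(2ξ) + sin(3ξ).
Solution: Using separation of variables w = X(ξ)T(τ):
Eigenfunctions: sin(nξ), n = 1, 2, 3, ...
General solution: w(ξ, τ) = Σ c_n sin(nξ) exp(-n² τ)
Matching w(ξ,0) = 3sin(2ξ) + sin(3ξ) term by term: c_2=3, c_3=1.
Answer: w(ξ, τ) = 3exp(-4τ)sin(2ξ) + exp(-9τ)sin(3ξ)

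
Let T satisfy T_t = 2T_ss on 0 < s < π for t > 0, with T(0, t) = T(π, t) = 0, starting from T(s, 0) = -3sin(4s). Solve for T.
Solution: Separating variables: T = Σ c_n exp(-2n²t) sin(ns). From T(s,0) = -3sin(4s): c_4=-3.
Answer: T(s, t) = -3exp(-32t)sin(4s)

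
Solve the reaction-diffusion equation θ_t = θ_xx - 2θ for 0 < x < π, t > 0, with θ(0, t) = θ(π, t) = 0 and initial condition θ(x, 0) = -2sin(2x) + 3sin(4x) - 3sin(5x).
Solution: Substitute θ = exp(-2t)u, i.e. u = exp(2t)θ.
By the product rule, θ_t = exp(-2t)(u_t - 2u), θ_xx = exp(-2t)u_xx.
Substituting into the PDE and dividing by exp(-2t): u_t - 2u = u_xx - 2u.
The lower-order terms cancel, leaving the standard heat equation u_t = u_xx.
Initial data for u: u(x,0) = θ(x,0) = -2sin(2x) + 3sin(4x) - 3sin(5x). The boundary conditions carry over: u(0,t) = u(π,t) = 0.
Solve for u:
  Using separation of variables u = X(x)G(t):
  Eigenfunctions: sin(nx), n = 1, 2, 3, ...
  General solution: u(x, t) = Σ c_n sin(nx) exp(-n² t)
  Matching u(x,0) = -2sin(2x) + 3sin(4x) - 3sin(5x) term by term: c_2=-2, c_4=3, c_5=-3.
Hence u(x,t) = -2exp(-4t)sin(2x) + 3exp(-16t)sin(4x) - 3exp(-25t)sin(5x).
Transform back: θ(x,t) = exp(-2t)u(x,t).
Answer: θ(x, t) = -2exp(-6t)sin(2x) + 3exp(-18t)sin(4x) - 3exp(-27t)sin(5x)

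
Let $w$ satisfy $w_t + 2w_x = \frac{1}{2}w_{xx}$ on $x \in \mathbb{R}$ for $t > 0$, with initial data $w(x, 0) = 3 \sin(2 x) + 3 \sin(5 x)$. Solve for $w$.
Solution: Moving frame: $\eta = x - 2t$, $\sigma = t$, $w = u(\eta,\sigma)$, so $w_t = u_{\sigma} - 2u_{\eta}$ and $w_{xx} = u_{\eta\eta}$.
Hence $w_t + 2w_x = u_{\sigma}$ and the PDE becomes the heat equation $u_{\sigma} = \frac{1}{2}u_{\eta\eta}$ on $\eta \in \mathbb{R}$.
Initial data: $u(\eta,0) = w(\eta,0) = 3 \sin(2 \eta) + 3 \sin(5 \eta)$. Each mode $\sin(n\eta)$ decays as $e^{-n^2\sigma/2}$ on $\mathbb{R}$, so $u(\eta,\sigma) = \sum c_n e^{-n^2\sigma/2} \sin(n\eta)$ with $c_2=3, c_5=3$: $u(\eta,\sigma) = 3 e^{-2 \sigma} \sin(2 \eta) + 3 e^{-25 \sigma/2} \sin(5 \eta)$.
Substituting back: $w(x,t) = u(x - 2t, t)$.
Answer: $w(x, t) = -3 e^{-2 t} \sin(4 t - 2 x) - 3 e^{-25 t/2} \sin(10 t - 5 x)$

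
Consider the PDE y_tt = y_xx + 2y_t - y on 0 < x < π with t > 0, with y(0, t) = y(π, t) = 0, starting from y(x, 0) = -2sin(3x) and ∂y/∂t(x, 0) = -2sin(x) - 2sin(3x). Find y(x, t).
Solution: Substitute y = exp(t)u.
Then y_t = exp(t)(u_t + u), y_tt = exp(t)(u_tt + 2u_t + u), y_xx = exp(t)u_xx; substituting and dividing by exp(t), the lower-order terms cancel: u_tt = u_xx (standard wave equation).
Data for u: u(x,0) = y(x,0) = -2sin(3x); u_t(x,0) = y_t(x,0) - y(x,0) = -2sin(x). The boundary conditions carry over: u(0,t) = u(π,t) = 0.
Separating variables: u = Σ [A_n cos(ω_n t) + B_n sin(ω_n t)] sin(nx), ω_n = n. From ICs (B_n = velocity coefficient / ω_n): A_3=-2, B_1=-2.
So u(x,t) = -2sin(t)sin(x) - 2sin(3x)cos(3t), and y(x,t) = exp(t)u(x,t).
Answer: y(x, t) = -2exp(t)sin(t)sin(x) - 2exp(t)sin(3x)cos(3t)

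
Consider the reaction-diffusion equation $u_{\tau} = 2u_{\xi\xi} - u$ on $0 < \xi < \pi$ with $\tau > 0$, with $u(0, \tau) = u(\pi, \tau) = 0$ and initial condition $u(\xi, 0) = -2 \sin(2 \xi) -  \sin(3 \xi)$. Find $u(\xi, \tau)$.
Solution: Substitute $u = e^{-\tau}w$.
Then $u_{\tau} = e^{-\tau}(w_{\tau} - w)$, $u_{\xi\xi} = e^{-\tau}w_{\xi\xi}$; substituting and dividing by $e^{-\tau}$, the lower-order terms cancel: $w_{\tau} = 2w_{\xi\xi}$ (standard heat equation).
Data for $w$: $w(\xi,0) = u(\xi,0) = -2 \sin(2 \xi) - \sin(3 \xi)$. The boundary conditions carry over: $w(0,\tau) = w(\pi,\tau) = 0$.
Separating variables: $w = \sum c_n e^{-2n^2\tau} \sin(n\xi)$. From $w(\xi,0) = -2 \sin(2 \xi) - \sin(3 \xi)$: $c_2=-2, c_3=-1$.
So $w(\xi,\tau) = -2 e^{-8 \tau} \sin(2 \xi) - e^{-18 \tau} \sin(3 \xi)$, and $u(\xi,\tau) = e^{-\tau}w(\xi,\tau)$.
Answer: $u(\xi, \tau) = -2 e^{-9 \tau} \sin(2 \xi) -  e^{-19 \tau} \sin(3 \xi)$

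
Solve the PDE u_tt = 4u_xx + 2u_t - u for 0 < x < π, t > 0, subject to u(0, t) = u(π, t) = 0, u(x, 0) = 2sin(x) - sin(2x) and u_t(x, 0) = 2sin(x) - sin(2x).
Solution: Substitute u = exp(t)w.
Then u_t = exp(t)(w_t + w), u_tt = exp(t)(w_tt + 2w_t + w), u_xx = exp(t)w_xx; substituting and dividing by exp(t), the lower-order terms cancel: w_tt = 4w_xx (standard wave equation).
Data for w: w(x,0) = u(x,0) = 2sin(x) - sin(2x); w_t(x,0) = u_t(x,0) - u(x,0) = 0. The boundary conditions carry over: w(0,t) = w(π,t) = 0.
Separating variables: w = Σ [A_n cos(ω_n t) + B_n sin(ω_n t)] sin(nx), ω_n = 2n. From ICs: A_1=2, A_2=-1.
So w(x,t) = 2sin(x)cos(2t) - sin(2x)cos(4t), and u(x,t) = exp(t)w(x,t).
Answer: u(x, t) = 2exp(t)sin(x)cos(2t) - exp(t)sin(2x)cos(4t)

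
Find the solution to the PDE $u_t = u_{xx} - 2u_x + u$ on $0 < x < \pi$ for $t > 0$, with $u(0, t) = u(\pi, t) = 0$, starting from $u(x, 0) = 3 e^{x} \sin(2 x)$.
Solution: Substitute $u = e^{x}w$, i.e. $w = e^{-x}u$.
By the product rule, $u_x = e^{x}(w_x + w)$, $u_{xx} = e^{x}(w_{xx} + 2w_x + w)$, $u_t = e^{x}w_t$.
Substituting into the PDE and dividing by $e^{x}$: $w_t = (w_{xx} + 2w_x + w) - 2(w_x + w) + w$.
The lower-order terms cancel, leaving the standard heat equation $w_t = w_{xx}$.
Initial data for $w$: $w(x,0) = e^{-x}u(x,0) = 3 \sin(2 x)$. The boundary conditions carry over: $w(0,t) = w(\pi,t) = 0$.
Solve for $w$:
  Using separation of variables $w = X(x)T(t)$:
  Eigenfunctions: $\sin(nx)$, $n = 1, 2, 3, \ldots$
  General solution: $w(x, t) = \sum c_n \sin(nx) e^{-n^2 t}$
  Matching $w(x,0) = 3 \sin(2 x)$ term by term: $c_2=3$.
Hence $w(x,t) = 3 e^{-4 t} \sin(2 x)$.
Transform back: $u(x,t) = e^{x}w(x,t)$.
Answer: $u(x, t) = 3 e^{-4 t} e^{x} \sin(2 x)$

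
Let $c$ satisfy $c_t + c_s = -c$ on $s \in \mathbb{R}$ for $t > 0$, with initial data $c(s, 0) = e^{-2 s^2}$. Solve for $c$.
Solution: Substitute $c = e^{-t}u$, i.e. $u = e^{t}c$.
By the product rule, $c_t = e^{-t}(u_t - u)$, $c_s = e^{-t}u_s$.
Substituting into the PDE and dividing by $e^{-t}$: $u_t - u + u_s = -u$.
The lower-order terms cancel, leaving the standard advection equation $u_t + u_s = 0$.
Initial data for $u$: $u(s,0) = c(s,0) = e^{-2 s^2}$.
Solve for $u$:
  By method of characteristics (waves move right with speed 1):
  Along characteristics $s - t =$ const, $u$ is constant, so $u(s,t) = f(s - t)$ with $f = u( \cdot , 0)$.
Hence $u(s,t) = e^{-2 (s - t)^2}$.
Transform back: $c(s,t) = e^{-t}u(s,t)$.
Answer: $c(s, t) = e^{-t} e^{-2 (s - t)^2}$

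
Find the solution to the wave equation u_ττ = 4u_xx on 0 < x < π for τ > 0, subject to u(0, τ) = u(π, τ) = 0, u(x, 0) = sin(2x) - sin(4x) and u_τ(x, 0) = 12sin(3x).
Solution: Using separation of variables u = X(x)T(τ):
Eigenfunctions: sin(nx), n = 1, 2, 3, ...
General solution: u(x, τ) = Σ [A_n cos(2n τ) + B_n sin(2n τ)] sin(nx)
From u(x,0) = sin(2x) - sin(4x): A_2=1, A_4=-1. From u_τ(x,0) = 12sin(3x), using u_τ(x,0) = Σ ω_n B_n sin(nx) with ω_n = 2n: B_3 = 12/6 = 2.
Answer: u(x, τ) = sin(2x)cos(4τ) + 2sin(3x)sin(6τ) - sin(4x)cos(8τ)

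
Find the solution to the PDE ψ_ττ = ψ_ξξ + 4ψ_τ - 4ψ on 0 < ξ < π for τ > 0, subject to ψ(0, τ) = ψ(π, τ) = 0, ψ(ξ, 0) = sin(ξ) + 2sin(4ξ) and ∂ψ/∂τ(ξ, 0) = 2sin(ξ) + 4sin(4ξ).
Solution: Substitute ψ = exp(2τ)u, i.e. u = exp(-2τ)ψ.
By the product rule, ψ_τ = exp(2τ)(u_τ + 2u), ψ_ττ = exp(2τ)(u_ττ + 4u_τ + 4u), ψ_ξξ = exp(2τ)u_ξξ.
Substituting into the PDE and dividing by exp(2τ): u_ττ + 4u_τ + 4u = u_ξξ + 4(u_τ + 2u) - 4u.
The lower-order terms cancel, leaving the standard wave equation u_ττ = u_ξξ.
Initial data for u: u(ξ,0) = ψ(ξ,0) = sin(ξ) + 2sin(4ξ); u_τ(ξ,0) = ψ_τ(ξ,0) - 2ψ(ξ,0) = 0. The boundary conditions carry over: u(0,τ) = u(π,τ) = 0.
Solve for u:
  Using separation of variables u = X(ξ)T(τ):
  Eigenfunctions: sin(nξ), n = 1, 2, 3, ...
  General solution: u(ξ, τ) = Σ [A_n cos(n τ) + B_n sin(n τ)] sin(nξ)
  From u(ξ,0) = sin(ξ) + 2sin(4ξ): A_1=1, A_4=2. From u_τ(ξ,0) = 0: all B_n = 0.
Hence u(ξ,τ) = sin(ξ)cos(τ) + 2sin(4ξ)cos(4τ).
Transform back: ψ(ξ,τ) = exp(2τ)u(ξ,τ).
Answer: ψ(ξ, τ) = exp(2τ)sin(ξ)cos(τ) + 2exp(2τ)sin(4ξ)cos(4τ)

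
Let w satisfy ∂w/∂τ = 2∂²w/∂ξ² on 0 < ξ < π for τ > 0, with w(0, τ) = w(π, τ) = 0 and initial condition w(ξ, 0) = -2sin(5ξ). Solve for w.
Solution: Using separation of variables w = X(ξ)T(τ):
Eigenfunctions: sin(nξ), n = 1, 2, 3, ...
General solution: w(ξ, τ) = Σ c_n sin(nξ) exp(-2n² τ)
Matching w(ξ,0) = -2sin(5ξ) term by term: c_5=-2.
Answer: w(ξ, τ) = -2exp(-50τ)sin(5ξ)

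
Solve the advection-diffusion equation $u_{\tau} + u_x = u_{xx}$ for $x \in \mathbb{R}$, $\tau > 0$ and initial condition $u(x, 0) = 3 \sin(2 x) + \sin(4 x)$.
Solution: Change to a moving frame: let $\eta = x - \tau$, $\sigma = \tau$ and write $u(x,\tau) = w(\eta,\sigma)$.
By the chain rule $u_{\tau} = w_{\sigma} - w_{\eta}$, $u_x = w_{\eta}$, $u_{xx} = w_{\eta\eta}$.
Then $u_{\tau} + u_x = w_{\sigma}$: the advection term cancels and the PDE becomes the heat equation $w_{\sigma} = w_{\eta\eta}$ on $\eta \in \mathbb{R}$.
Initial data: $w(\eta,0) = u(\eta,0) = 3 \sin(2 \eta) + \sin(4 \eta)$.
On $\eta \in \mathbb{R}$ each mode satisfies $(\sin(n\eta))'' = -n^2 \sin(n\eta)$, so $e^{-n^2\sigma} \sin(n\eta)$ solves the heat equation; by superposition $w(\eta,\sigma) = \sum c_n e^{-n^2\sigma} \sin(n\eta)$.
Reading off the coefficients: $c_2=3, c_4=1$, so $w(\eta,\sigma) = 3 e^{-4 \sigma} \sin(2 \eta) + e^{-16 \sigma} \sin(4 \eta)$.
Substituting back $\eta = x - \tau$, $\sigma = \tau$: $u(x,\tau) = w(x - \tau, \tau)$.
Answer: $u(x, \tau) = -3 e^{-4 \tau} \sin(2 \tau - 2 x) -  e^{-16 \tau} \sin(4 \tau - 4 x)$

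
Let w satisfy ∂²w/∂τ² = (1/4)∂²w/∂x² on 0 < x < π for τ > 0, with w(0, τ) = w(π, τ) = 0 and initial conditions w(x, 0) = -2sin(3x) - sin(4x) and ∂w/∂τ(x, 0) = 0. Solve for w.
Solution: Separating variables: w = Σ [A_n cos(ω_n τ) + B_n sin(ω_n τ)] sin(nx), ω_n = n/2. From ICs: A_3=-2, A_4=-1.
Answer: w(x, τ) = -2sin(3x)cos(3τ/2) - sin(4x)cos(2τ)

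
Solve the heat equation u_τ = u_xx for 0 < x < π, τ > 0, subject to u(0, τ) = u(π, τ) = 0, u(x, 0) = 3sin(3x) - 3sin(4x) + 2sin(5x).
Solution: Using separation of variables u = X(x)T(τ):
Eigenfunctions: sin(nx), n = 1, 2, 3, ...
General solution: u(x, τ) = Σ c_n sin(nx) exp(-n² τ)
Matching u(x,0) = 3sin(3x) - 3sin(4x) + 2sin(5x) term by term: c_3=3, c_4=-3, c_5=2.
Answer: u(x, τ) = 3exp(-9τ)sin(3x) - 3exp(-16τ)sin(4x) + 2exp(-25τ)sin(5x)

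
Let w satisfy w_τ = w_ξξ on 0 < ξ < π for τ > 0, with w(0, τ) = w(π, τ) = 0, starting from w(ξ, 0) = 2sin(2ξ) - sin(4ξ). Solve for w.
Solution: Separating variables: w = Σ c_n exp(-n²τ) sin(nξ). From w(ξ,0) = 2sin(2ξ) - sin(4ξ): c_2=2, c_4=-1.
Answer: w(ξ, τ) = 2exp(-4τ)sin(2ξ) - exp(-16τ)sin(4ξ)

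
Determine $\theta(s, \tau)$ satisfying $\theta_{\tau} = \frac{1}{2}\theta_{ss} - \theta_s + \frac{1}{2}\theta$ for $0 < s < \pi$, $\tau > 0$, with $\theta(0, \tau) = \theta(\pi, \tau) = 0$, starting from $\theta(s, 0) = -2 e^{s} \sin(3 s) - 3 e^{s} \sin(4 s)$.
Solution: Substitute $\theta = e^{s}u$.
Then $\theta_s = e^{s}(u_s + u)$, $\theta_{ss} = e^{s}(u_{ss} + 2u_s + u)$, $\theta_{\tau} = e^{s}u_{\tau}$; substituting and dividing by $e^{s}$, the lower-order terms cancel: $u_{\tau} = \frac{1}{2}u_{ss}$ (standard heat equation).
Data for $u$: $u(s,0) = e^{-s}\theta(s,0) = -2 \sin(3 s) - 3 \sin(4 s)$. The boundary conditions carry over: $u(0,\tau) = u(\pi,\tau) = 0$.
Separating variables: $u = \sum c_n e^{-n^2\tau/2} \sin(ns)$. From $u(s,0) = -2 \sin(3 s) - 3 \sin(4 s)$: $c_3=-2, c_4=-3$.
So $u(s,\tau) = -3 e^{-8 \tau} \sin(4 s) - 2 e^{-9 \tau/2} \sin(3 s)$, and $\theta(s,\tau) = e^{s}u(s,\tau)$.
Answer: $\theta(s, \tau) = -3 e^{-8 \tau} e^{s} \sin(4 s) - 2 e^{-9 \tau/2} e^{s} \sin(3 s)$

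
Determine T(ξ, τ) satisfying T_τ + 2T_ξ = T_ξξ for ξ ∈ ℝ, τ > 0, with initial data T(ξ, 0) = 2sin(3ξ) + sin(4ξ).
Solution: Moving frame: η = ξ - 2τ, σ = τ, T = u(η,σ), so T_τ = u_σ - 2u_η and T_ξξ = u_ηη.
Hence T_τ + 2T_ξ = u_σ and the PDE becomes the heat equation u_σ = u_ηη on η ∈ ℝ.
Initial data: u(η,0) = T(η,0) = 2sin(3η) + sin(4η). Each mode sin(nη) decays as exp(-n²σ) on ℝ, so u(η,σ) = Σ c_n exp(-n²σ) sin(nη) with c_3=2, c_4=1: u(η,σ) = 2exp(-9σ)sin(3η) + exp(-16σ)sin(4η).
Substituting back: T(ξ,τ) = u(ξ - 2τ, τ).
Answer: T(ξ, τ) = 2exp(-9τ)sin(3ξ - 6τ) + exp(-16τ)sin(4ξ - 8τ)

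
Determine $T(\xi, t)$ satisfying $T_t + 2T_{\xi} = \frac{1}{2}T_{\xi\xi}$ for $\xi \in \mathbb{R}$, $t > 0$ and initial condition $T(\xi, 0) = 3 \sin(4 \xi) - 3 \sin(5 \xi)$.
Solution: Moving frame: $\eta = \xi - 2t$, $\sigma = t$, $T = u(\eta,\sigma)$, so $T_t = u_{\sigma} - 2u_{\eta}$ and $T_{\xi\xi} = u_{\eta\eta}$.
Hence $T_t + 2T_{\xi} = u_{\sigma}$ and the PDE becomes the heat equation $u_{\sigma} = \frac{1}{2}u_{\eta\eta}$ on $\eta \in \mathbb{R}$.
Initial data: $u(\eta,0) = T(\eta,0) = 3 \sin(4 \eta) - 3 \sin(5 \eta)$. Each mode $\sin(n\eta)$ decays as $e^{-n^2\sigma/2}$ on $\mathbb{R}$, so $u(\eta,\sigma) = \sum c_n e^{-n^2\sigma/2} \sin(n\eta)$ with $c_4=3, c_5=-3$: $u(\eta,\sigma) = 3 e^{-8 \sigma} \sin(4 \eta) - 3 e^{-25 \sigma/2} \sin(5 \eta)$.
Substituting back: $T(\xi,t) = u(\xi - 2t, t)$.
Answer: $T(\xi, t) = 3 e^{-8 t} \sin(4 \xi - 8 t) - 3 e^{-25 t/2} \sin(5 \xi - 10 t)$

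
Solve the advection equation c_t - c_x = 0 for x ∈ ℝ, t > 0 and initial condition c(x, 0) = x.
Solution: By method of characteristics (waves move left with speed 1):
Along characteristics x + t = const, c is constant, so c(x,t) = f(x + t) with f = c(·, 0).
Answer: c(x, t) = t + x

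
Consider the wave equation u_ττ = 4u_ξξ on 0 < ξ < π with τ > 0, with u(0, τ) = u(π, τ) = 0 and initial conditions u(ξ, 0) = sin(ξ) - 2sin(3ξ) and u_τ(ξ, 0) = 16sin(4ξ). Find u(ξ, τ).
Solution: Using separation of variables u = X(ξ)T(τ):
Eigenfunctions: sin(nξ), n = 1, 2, 3, ...
General solution: u(ξ, τ) = Σ [A_n cos(2n τ) + B_n sin(2n τ)] sin(nξ)
From u(ξ,0) = sin(ξ) - 2sin(3ξ): A_1=1, A_3=-2. From u_τ(ξ,0) = 16sin(4ξ), using u_τ(ξ,0) = Σ ω_n B_n sin(nξ) with ω_n = 2n: B_4 = 16/8 = 2.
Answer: u(ξ, τ) = sin(ξ)cos(2τ) - 2sin(3ξ)cos(6τ) + 2sin(4ξ)sin(8τ)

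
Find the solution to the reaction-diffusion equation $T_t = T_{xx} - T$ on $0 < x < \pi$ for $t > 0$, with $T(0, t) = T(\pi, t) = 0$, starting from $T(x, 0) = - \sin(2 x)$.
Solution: Substitute $T = e^{-t}u$, i.e. $u = e^{t}T$.
By the product rule, $T_t = e^{-t}(u_t - u)$, $T_{xx} = e^{-t}u_{xx}$.
Substituting into the PDE and dividing by $e^{-t}$: $u_t - u = u_{xx} - u$.
The lower-order terms cancel, leaving the standard heat equation $u_t = u_{xx}$.
Initial data for $u$: $u(x,0) = T(x,0) = - \sin(2 x)$. The boundary conditions carry over: $u(0,t) = u(\pi,t) = 0$.
Solve for $u$:
  Using separation of variables $u = X(x)G(t)$:
  Eigenfunctions: $\sin(nx)$, $n = 1, 2, 3, \ldots$
  General solution: $u(x, t) = \sum c_n \sin(nx) e^{-n^2 t}$
  Matching $u(x,0) = - \sin(2 x)$ term by term: $c_2=-1$.
Hence $u(x,t) = - e^{-4 t} \sin(2 x)$.
Transform back: $T(x,t) = e^{-t}u(x,t)$.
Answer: $T(x, t) = - e^{-5 t} \sin(2 x)$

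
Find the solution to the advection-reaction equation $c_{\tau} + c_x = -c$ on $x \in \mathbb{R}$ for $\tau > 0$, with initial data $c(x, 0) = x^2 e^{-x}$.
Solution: Substitute $c = e^{-x}u$.
Then $c_x = e^{-x}(u_x - u)$, $c_{\tau} = e^{-x}u_{\tau}$; substituting and dividing by $e^{-x}$, the lower-order terms cancel: $u_{\tau} + u_x = 0$ (standard advection equation).
Data for $u$: $u(x,0) = e^{x}c(x,0) = x^2$.
By characteristics ($dx/d\tau = 1$), $u(x,\tau) = f(x - \tau)$ with $f = u( \cdot , 0)$.
So $u(x,\tau) = x^2 - 2 x \tau + \tau^2$, and $c(x,\tau) = e^{-x}u(x,\tau)$.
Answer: $c(x, \tau) = \tau^2 e^{-x} - 2 \tau x e^{-x} + x^2 e^{-x}$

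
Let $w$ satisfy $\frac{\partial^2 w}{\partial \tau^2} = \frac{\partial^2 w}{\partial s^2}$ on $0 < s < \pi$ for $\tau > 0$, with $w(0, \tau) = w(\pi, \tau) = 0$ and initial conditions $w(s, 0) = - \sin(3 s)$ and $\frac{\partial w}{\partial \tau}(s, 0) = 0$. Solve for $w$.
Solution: Using separation of variables $w = X(s)T(\tau)$:
Eigenfunctions: $\sin(ns)$, $n = 1, 2, 3, \ldots$
General solution: $w(s, \tau) = \sum [A_n \cos(n \tau) + B_n \sin(n \tau)] \sin(ns)$
From $w(s,0) = - \sin(3 s)$: $A_3=-1$. From $w_{\tau}(s,0) = 0$: all $B_n = 0$.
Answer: $w(s, \tau) = - \sin(3 s) \cos(3 \tau)$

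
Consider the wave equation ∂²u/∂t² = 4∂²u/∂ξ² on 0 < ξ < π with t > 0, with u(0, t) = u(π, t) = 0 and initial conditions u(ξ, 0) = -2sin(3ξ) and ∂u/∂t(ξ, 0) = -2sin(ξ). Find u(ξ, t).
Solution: Separating variables: u = Σ [A_n cos(ω_n t) + B_n sin(ω_n t)] sin(nξ), ω_n = 2n. From ICs (B_n = velocity coefficient / ω_n): A_3=-2, B_1=-1.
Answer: u(ξ, t) = -sin(2t)sin(ξ) - 2sin(3ξ)cos(6t)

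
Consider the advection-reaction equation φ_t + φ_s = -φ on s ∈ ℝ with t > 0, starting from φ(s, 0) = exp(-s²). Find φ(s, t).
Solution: Substitute φ = exp(-t)u, i.e. u = exp(t)φ.
By the product rule, φ_t = exp(-t)(u_t - u), φ_s = exp(-t)u_s.
Substituting into the PDE and dividing by exp(-t): u_t - u + u_s = -u.
The lower-order terms cancel, leaving the standard advection equation u_t + u_s = 0.
Initial data for u: u(s,0) = φ(s,0) = exp(-s²).
Solve for u:
  By method of characteristics (waves move right with speed 1):
  Along characteristics s - t = const, u is constant, so u(s,t) = f(s - t) with f = u(·, 0).
Hence u(s,t) = exp(-(s - t)²).
Transform back: φ(s,t) = exp(-t)u(s,t).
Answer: φ(s, t) = exp(-t)exp(-(s - t)²)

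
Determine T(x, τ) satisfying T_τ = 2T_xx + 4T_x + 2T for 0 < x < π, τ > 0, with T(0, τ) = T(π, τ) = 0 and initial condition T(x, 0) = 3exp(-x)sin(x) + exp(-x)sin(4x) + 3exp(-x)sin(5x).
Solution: Substitute T = exp(-x)u, i.e. u = exp(x)T.
By the product rule, T_x = exp(-x)(u_x - u), T_xx = exp(-x)(u_xx - 2u_x + u), T_τ = exp(-x)u_τ.
Substituting into the PDE and dividing by exp(-x): u_τ = 2(u_xx - 2u_x + u) + 4(u_x - u) + 2u.
The lower-order terms cancel, leaving the standard heat equation u_τ = 2u_xx.
Initial data for u: u(x,0) = exp(x)T(x,0) = 3sin(x) + sin(4x) + 3sin(5x). The boundary conditions carry over: u(0,τ) = u(π,τ) = 0.
Solve for u:
  Using separation of variables u = X(x)G(τ):
  Eigenfunctions: sin(nx), n = 1, 2, 3, ...
  General solution: u(x, τ) = Σ c_n sin(nx) exp(-2n² τ)
  Matching u(x,0) = 3sin(x) + sin(4x) + 3sin(5x) term by term: c_1=3, c_4=1, c_5=3.
Hence u(x,τ) = 3exp(-2τ)sin(x) + exp(-32τ)sin(4x) + 3exp(-50τ)sin(5x).
Transform back: T(x,τ) = exp(-x)u(x,τ).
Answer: T(x, τ) = 3exp(-x)exp(-2τ)sin(x) + exp(-x)exp(-32τ)sin(4x) + 3exp(-x)exp(-50τ)sin(5x)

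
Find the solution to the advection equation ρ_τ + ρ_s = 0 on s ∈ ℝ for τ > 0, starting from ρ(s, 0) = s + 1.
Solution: By method of characteristics (waves move right with speed 1):
Along characteristics s - τ = const, ρ is constant, so ρ(s,τ) = f(s - τ) with f = ρ(·, 0).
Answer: ρ(s, τ) = s - τ + 1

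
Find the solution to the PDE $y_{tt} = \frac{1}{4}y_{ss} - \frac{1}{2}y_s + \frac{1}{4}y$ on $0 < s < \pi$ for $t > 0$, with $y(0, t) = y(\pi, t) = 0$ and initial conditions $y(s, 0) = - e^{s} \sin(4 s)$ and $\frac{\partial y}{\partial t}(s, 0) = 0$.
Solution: Substitute $y = e^{s}u$, i.e. $u = e^{-s}y$.
By the product rule, $y_s = e^{s}(u_s + u)$, $y_{ss} = e^{s}(u_{ss} + 2u_s + u)$, $y_{tt} = e^{s}u_{tt}$.
Substituting into the PDE and dividing by $e^{s}$: $u_{tt} = \frac{1}{4}(u_{ss} + 2u_s + u) - \frac{1}{2}(u_s + u) + \frac{1}{4}u$.
The lower-order terms cancel, leaving the standard wave equation $u_{tt} = \frac{1}{4}u_{ss}$.
Initial data for $u$: $u(s,0) = e^{-s}y(s,0) = - \sin(4 s)$; $u_t(s,0) = e^{-s}y_t(s,0) = 0$. The boundary conditions carry over: $u(0,t) = u(\pi,t) = 0$.
Solve for $u$:
  Using separation of variables $u = X(s)T(t)$:
  Eigenfunctions: $\sin(ns)$, $n = 1, 2, 3, \ldots$
  General solution: $u(s, t) = \sum [A_n \cos(n t/2) + B_n \sin(n t/2)] \sin(ns)$
  From $u(s,0) = - \sin(4 s)$: $A_4=-1$. From $u_t(s,0) = 0$: all $B_n = 0$.
Hence $u(s,t) = - \sin(4 s) \cos(2 t)$.
Transform back: $y(s,t) = e^{s}u(s,t)$.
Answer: $y(s, t) = - e^{s} \sin(4 s) \cos(2 t)$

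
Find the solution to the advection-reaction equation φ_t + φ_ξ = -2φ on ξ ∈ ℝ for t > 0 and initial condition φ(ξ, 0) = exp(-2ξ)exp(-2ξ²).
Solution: Substitute φ = exp(-2ξ)u, i.e. u = exp(2ξ)φ.
By the product rule, φ_ξ = exp(-2ξ)(u_ξ - 2u), φ_t = exp(-2ξ)u_t.
Substituting into the PDE and dividing by exp(-2ξ): u_t + (u_ξ - 2u) = -2u.
The lower-order terms cancel, leaving the standard advection equation u_t + u_ξ = 0.
Initial data for u: u(ξ,0) = exp(2ξ)φ(ξ,0) = exp(-2ξ²).
Solve for u:
  By method of characteristics (waves move right with speed 1):
  Along characteristics ξ - t = const, u is constant, so u(ξ,t) = f(ξ - t) with f = u(·, 0).
Hence u(ξ,t) = exp(-2(-t + ξ)²).
Transform back: φ(ξ,t) = exp(-2ξ)u(ξ,t).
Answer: φ(ξ, t) = exp(-2ξ)exp(-2(-t + ξ)²)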